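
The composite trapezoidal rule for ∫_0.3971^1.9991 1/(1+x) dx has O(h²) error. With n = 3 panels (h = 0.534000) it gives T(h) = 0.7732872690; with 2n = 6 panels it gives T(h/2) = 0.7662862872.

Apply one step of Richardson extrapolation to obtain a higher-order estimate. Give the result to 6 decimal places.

0.763953

Leading term ∝ h^2; use weight 4 = 2^2.
Difference of the inputs: 0.7662862872 − 0.7732872690 = -0.0070009818
Divide by 2^2 − 1 = 3: (-0.0070009818)/3 = -0.0023336606
R = A(h/2) + (A(h/2) − A(h))/3 = 0.7662862872 − 0.0023336606 = 0.7639526266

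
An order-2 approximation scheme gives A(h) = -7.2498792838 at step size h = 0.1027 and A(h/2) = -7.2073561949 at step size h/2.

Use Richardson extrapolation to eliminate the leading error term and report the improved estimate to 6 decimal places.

r = 2: numerator weight 4, denominator 3.
Difference of the inputs: -7.2073561949 − (-7.2498792838) = 0.0425230889
Divide by 2^2 − 1 = 3: 0.0425230889/3 = 0.0141743630
R = A(h/2) + (A(h/2) − A(h))/3 = -7.2073561949 + 0.0141743630 = -7.1931818319
Correction |R − A(h/2)| = 1.417e-02; gap |A(h/2) − A(h)| = 4.252e-02.

-7.193182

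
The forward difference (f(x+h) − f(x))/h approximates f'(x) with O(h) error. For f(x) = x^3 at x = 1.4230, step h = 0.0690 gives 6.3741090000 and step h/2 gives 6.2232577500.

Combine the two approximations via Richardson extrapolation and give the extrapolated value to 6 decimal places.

6.072407

Leading term ∝ h^1; use weight 2 = 2^1.
2·6.2232577500 = 12.4465155000; subtract 6.3741090000 → 6.0724065000
Extrapolated: 6.0724065000 / 1 = 6.0724065000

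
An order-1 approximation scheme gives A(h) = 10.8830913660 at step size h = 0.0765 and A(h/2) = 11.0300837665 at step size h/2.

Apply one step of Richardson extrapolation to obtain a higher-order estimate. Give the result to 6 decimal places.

With r = 1 the leading error scales as h^1, so the weight is 2^1 = 2.
2×11.0300837665 = 22.0601675330; 22.0601675330 − 10.8830913660 = 11.1770761670
Denominator 2 − 1 = 1.
So the Richardson estimate is 11.1770761670.
Gap between inputs: 1.470e-01; correction applied: +0.1469924005.

11.177076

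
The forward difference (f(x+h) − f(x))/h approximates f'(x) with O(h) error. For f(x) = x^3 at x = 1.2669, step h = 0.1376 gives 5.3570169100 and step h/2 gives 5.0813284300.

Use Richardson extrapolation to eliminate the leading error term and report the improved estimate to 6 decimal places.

4.805640

Error is O(h^1); halving h shrinks it by 2^1 = 2.
Numerator 2*A(h/2) − A(h) = 2*5.0813284300 − 5.3570169100 = 4.8056399500
Denominator 2 − 1 = 1.
Extrapolated: 4.8056399500 / 1 = 4.8056399500
Correction |R − A(h/2)| = 2.757e-01; gap |A(h/2) − A(h)| = 2.757e-01.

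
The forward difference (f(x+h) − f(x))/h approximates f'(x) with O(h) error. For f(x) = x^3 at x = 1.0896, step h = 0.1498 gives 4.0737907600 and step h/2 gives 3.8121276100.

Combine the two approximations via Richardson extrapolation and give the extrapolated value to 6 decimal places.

3.550464

Error is O(h^1); halving h shrinks it by 2^1 = 2.
2^1*A(h/2) = 7.6242552200; minus A(h) gives 3.5504644600.
Denominator 2 − 1 = 1.
So the Richardson estimate is 3.5504644600.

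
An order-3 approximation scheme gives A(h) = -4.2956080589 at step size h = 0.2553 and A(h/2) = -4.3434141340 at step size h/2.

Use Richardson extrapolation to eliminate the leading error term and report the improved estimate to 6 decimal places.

r = 3: numerator weight 8, denominator 7.
Difference of the inputs: -4.3434141340 − (-4.2956080589) = -0.0478060751
Correction (A(h/2) − A(h))/(8 − 1) = (-0.0478060751)/7 = -0.0068294393
R = -4.3434141340 − 0.0068294393 = -4.3502435733
Correction |R − A(h/2)| = 6.829e-03; gap |A(h/2) − A(h)| = 4.781e-02.

-4.350244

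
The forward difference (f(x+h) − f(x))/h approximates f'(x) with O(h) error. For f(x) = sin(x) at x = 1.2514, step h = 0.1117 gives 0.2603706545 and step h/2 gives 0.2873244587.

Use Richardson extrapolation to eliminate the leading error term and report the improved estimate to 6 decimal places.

0.314278

Method order is 1; weight 2^1 = 2.
Numerator 2×A(h/2) − A(h) = 2×0.2873244587 − 0.2603706545 = 0.3142782629
(2×0.2873244587 − 0.2603706545)/(2 − 1) = 0.3142782629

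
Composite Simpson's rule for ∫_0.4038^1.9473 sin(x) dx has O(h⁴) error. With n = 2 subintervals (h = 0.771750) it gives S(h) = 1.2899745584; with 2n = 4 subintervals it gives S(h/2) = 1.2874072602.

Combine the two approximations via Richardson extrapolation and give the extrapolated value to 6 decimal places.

Leading term ∝ h^4; use weight 16 = 2^4.
Weighted: 20.5985161632 − 1.2899745584 = 19.3085416048
Denominator 16 − 1 = 15.
(16×1.2874072602 − 1.2899745584)/(16 − 1) = 1.2872361070
Correction |R − A(h/2)| = 1.712e-04; gap |A(h/2) − A(h)| = 2.567e-03.

1.287236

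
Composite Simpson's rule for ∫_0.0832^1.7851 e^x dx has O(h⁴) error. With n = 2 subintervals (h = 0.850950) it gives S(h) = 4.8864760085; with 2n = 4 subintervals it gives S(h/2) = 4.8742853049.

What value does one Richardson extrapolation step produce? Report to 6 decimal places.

Order 4 gives 2^r = 16 and 2^r − 1 = 15.
Weighted: 77.9885648784 − 4.8864760085 = 73.1020888699
Denominator 16 − 1 = 15.
R = 73.1020888699/15 = 4.8734725913

4.873473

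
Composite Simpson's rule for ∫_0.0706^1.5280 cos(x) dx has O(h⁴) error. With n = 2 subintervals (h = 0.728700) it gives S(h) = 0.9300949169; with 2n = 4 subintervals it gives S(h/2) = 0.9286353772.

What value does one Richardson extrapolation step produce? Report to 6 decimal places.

0.928538

Order 4 gives 2^r = 16 and 2^r − 1 = 15.
16*0.9286353772 − 0.9300949169 = 13.9280711183
R = 13.9280711183/15 = 0.9285380746
Gap between inputs: 1.460e-03; correction applied: −0.0000973026.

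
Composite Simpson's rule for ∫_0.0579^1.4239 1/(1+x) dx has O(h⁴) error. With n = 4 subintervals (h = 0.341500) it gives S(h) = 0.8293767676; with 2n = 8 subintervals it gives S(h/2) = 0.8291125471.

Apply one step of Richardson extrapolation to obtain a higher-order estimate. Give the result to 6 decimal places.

0.829095

Error is O(h^4); halving h shrinks it by 2^4 = 16.
16 × 0.8291125471 − 0.8293767676 = 12.4364239860
12.4364239860 ÷ 15 = 0.8290949324
Gap between inputs: 2.642e-04; correction applied: −0.0000176147.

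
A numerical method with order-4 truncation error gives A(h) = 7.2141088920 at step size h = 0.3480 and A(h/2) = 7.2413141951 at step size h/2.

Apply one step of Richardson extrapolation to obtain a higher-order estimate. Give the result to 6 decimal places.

7.243128

Error is O(h^4); halving h shrinks it by 2^4 = 16.
A(h/2) − A(h) = 7.2413141951 − 7.2141088920 = 0.0272053031
Divide by 2^4 − 1 = 15: 0.0272053031/15 = 0.0018136869
R = 7.2413141951 + 0.0018136869 = 7.2431278820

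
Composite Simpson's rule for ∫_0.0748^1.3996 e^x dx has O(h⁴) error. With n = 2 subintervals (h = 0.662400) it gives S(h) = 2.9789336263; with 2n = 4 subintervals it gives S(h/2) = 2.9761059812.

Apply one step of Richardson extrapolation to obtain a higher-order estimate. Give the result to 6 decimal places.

Order 4 gives 2^r = 16 and 2^r − 1 = 15.
16 × 2.9761059812 − 2.9789336263 = 44.6387620729
Extrapolated: 44.6387620729 / 15 = 2.9759174715

2.975917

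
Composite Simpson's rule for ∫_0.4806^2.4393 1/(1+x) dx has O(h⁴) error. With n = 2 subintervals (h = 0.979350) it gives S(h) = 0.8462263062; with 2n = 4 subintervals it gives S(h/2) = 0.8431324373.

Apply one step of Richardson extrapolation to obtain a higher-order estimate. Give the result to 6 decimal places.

0.842926

Leading term ∝ h^4; use weight 16 = 2^4.
Top: 16(0.8431324373) − (0.8462263062) = 12.6438926906
Divide by 2^4 − 1 = 15.
Extrapolated: 12.6438926906 / 15 = 0.8429261794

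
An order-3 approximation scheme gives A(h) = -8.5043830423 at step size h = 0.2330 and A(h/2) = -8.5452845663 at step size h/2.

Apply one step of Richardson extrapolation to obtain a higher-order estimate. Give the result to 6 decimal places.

-8.551128

r = 3: numerator weight 8, denominator 7.
2^3×A(h/2) = -68.3622765304; minus A(h) gives -59.8578934881.
(-59.8578934881) ÷ 7 = -8.5511276412
Shift from A(h/2): −0.0058430749.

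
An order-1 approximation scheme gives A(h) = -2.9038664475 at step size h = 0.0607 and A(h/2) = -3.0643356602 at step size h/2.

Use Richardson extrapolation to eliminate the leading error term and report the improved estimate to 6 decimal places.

-3.224805

The method has order 1: 2^1 = 2.
2^1*A(h/2) = -6.1286713204; minus A(h) gives -3.2248048729.
(2*(-3.0643356602) − (-2.9038664475))/(2 − 1) = -3.2248048729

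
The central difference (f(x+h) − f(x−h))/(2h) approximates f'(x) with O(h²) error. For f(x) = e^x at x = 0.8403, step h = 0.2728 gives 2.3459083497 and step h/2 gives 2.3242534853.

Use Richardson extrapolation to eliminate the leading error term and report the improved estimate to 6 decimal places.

2.317035

Order 2 gives 2^r = 4 and 2^r − 1 = 3.
4 × 2.3242534853 = 9.2970139412; subtract 2.3459083497 → 6.9511055915
R = 6.9511055915/3 = 2.3170351972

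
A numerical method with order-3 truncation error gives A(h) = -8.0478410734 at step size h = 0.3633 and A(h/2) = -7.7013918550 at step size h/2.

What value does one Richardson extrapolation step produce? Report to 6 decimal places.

-7.651899

Order 3 gives 2^r = 8 and 2^r − 1 = 7.
A(h/2) − A(h) = -7.7013918550 − (-8.0478410734) = 0.3464492184
Correction (A(h/2) − A(h))/(8 − 1) = 0.3464492184/7 = 0.0494927455
R = -7.7013918550 + 0.0494927455 = -7.6518991095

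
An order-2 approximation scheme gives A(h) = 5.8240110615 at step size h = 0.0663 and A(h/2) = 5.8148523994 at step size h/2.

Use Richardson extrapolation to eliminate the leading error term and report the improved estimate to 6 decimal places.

5.811800

With r = 2 the leading error scales as h^2, so the weight is 2^2 = 4.
Numerator 4 × A(h/2) − A(h) = 4 × 5.8148523994 − 5.8240110615 = 17.4353985361
17.4353985361 ÷ 3 = 5.8117995120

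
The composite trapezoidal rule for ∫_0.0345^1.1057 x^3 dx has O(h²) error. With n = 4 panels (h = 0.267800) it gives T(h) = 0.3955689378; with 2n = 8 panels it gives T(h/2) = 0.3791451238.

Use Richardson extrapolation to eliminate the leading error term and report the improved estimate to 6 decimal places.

0.373671

Order 2 gives 2^r = 4 and 2^r − 1 = 3.
4 × 0.3791451238 − 0.3955689378 = 1.1210115574
Extrapolated: 1.1210115574 / 3 = 0.3736705191
Correction |R − A(h/2)| = 5.475e-03; gap |A(h/2) − A(h)| = 1.642e-02.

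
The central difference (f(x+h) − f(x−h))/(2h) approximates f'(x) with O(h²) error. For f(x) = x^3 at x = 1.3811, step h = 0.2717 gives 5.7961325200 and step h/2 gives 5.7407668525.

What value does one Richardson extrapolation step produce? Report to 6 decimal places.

5.722312

Order 2 gives 2^r = 4 and 2^r − 1 = 3.
Top: 4(5.7407668525) − (5.7961325200) = 17.1669348900
(4·5.7407668525 − 5.7961325200)/(4 − 1) = 5.7223116300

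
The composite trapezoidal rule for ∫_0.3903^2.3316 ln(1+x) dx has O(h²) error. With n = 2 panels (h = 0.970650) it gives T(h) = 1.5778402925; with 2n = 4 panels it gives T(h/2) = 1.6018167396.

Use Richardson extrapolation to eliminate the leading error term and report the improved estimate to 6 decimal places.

The method has order 2: 2^2 = 4.
Top: 4(1.6018167396) − (1.5778402925) = 4.8294266659
(4 × 1.6018167396 − 1.5778402925)/(4 − 1) = 1.6098088886

1.609809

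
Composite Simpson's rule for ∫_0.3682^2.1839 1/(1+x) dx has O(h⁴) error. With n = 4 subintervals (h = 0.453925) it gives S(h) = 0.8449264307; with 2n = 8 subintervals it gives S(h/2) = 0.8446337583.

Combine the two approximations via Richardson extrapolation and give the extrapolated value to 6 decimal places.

0.844614

With r = 4 the leading error scales as h^4, so the weight is 2^4 = 16.
16×0.8446337583 = 13.5141401328; 13.5141401328 − 0.8449264307 = 12.6692137021
Denominator 16 − 1 = 15.
R = 12.6692137021/15 = 0.8446142468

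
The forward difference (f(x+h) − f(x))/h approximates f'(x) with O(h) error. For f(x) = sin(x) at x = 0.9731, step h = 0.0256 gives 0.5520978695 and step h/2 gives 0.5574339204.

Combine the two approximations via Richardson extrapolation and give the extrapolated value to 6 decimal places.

0.562770

Leading term ∝ h^1; use weight 2 = 2^1.
Top: 2(0.5574339204) − (0.5520978695) = 0.5627699713
R = 0.5627699713/1 = 0.5627699713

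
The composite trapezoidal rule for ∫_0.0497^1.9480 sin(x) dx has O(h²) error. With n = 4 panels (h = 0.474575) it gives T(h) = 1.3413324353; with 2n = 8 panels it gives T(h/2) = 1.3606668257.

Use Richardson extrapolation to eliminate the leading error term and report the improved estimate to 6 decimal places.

Error is O(h^2); halving h shrinks it by 2^2 = 4.
4×1.3606668257 − 1.3413324353 = 4.1013348675
4.1013348675 ÷ 3 = 1.3671116225

1.367112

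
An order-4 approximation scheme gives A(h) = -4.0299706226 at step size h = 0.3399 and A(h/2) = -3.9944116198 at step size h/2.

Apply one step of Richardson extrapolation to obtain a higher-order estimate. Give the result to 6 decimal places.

-3.992041

r = 4, so 2^r = 16.
Difference of the inputs: -3.9944116198 − (-4.0299706226) = 0.0355590028
Correction (A(h/2) − A(h))/(16 − 1) = 0.0355590028/15 = 0.0023706002
R = -3.9944116198 + 0.0023706002 = -3.9920410196
Shift from A(h/2): +0.0023706002.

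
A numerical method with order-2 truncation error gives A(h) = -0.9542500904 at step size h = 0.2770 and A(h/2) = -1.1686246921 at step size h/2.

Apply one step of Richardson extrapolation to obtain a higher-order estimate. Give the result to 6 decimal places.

-1.240083

r = 2: numerator weight 4, denominator 3.
4·(-1.1686246921) − (-0.9542500904) = -3.7202486780
(4·(-1.1686246921) − (-0.9542500904))/(4 − 1) = -1.2400828927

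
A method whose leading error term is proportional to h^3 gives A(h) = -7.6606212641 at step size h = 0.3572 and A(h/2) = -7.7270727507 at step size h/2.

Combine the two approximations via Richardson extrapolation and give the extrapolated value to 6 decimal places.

Order 3 gives 2^r = 8 and 2^r − 1 = 7.
8×(-7.7270727507) − (-7.6606212641) = -54.1559607415
Divide by 2^3 − 1 = 7.
(8×(-7.7270727507) − (-7.6606212641))/(8 − 1) = -7.7365658202
Shift from A(h/2): −0.0094930695.

-7.736566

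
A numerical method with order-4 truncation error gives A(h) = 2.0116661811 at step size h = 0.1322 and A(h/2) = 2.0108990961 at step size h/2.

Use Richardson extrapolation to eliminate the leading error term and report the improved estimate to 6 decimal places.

2.010848

Leading term ∝ h^4; use weight 16 = 2^4.
Top: 16(2.0108990961) − (2.0116661811) = 30.1627193565
R = 30.1627193565/15 = 2.0108479571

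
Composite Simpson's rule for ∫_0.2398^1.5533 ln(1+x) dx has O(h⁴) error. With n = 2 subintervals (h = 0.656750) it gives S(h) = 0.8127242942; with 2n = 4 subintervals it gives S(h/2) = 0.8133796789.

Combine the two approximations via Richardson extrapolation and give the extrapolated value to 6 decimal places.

0.813423

r = 4, so 2^r = 16.
Numerator 16 × A(h/2) − A(h) = 16 × 0.8133796789 − 0.8127242942 = 12.2013505682
Denominator 16 − 1 = 15.
So the Richardson estimate is 0.8134233712.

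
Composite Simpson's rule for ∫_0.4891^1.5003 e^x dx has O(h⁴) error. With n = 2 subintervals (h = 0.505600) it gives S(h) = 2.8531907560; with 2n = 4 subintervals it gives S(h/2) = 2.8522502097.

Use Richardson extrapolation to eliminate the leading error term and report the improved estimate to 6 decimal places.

Error is O(h^4); halving h shrinks it by 2^4 = 16.
16 × 2.8522502097 − 2.8531907560 = 42.7828125992
(16 × 2.8522502097 − 2.8531907560)/(16 − 1) = 2.8521875066
Shift from A(h/2): −0.0000627031.

2.852188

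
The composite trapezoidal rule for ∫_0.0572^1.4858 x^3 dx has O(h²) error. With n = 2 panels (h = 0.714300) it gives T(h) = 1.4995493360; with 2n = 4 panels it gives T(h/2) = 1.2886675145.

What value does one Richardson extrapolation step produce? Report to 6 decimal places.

1.218374

Order 2 gives 2^r = 4 and 2^r − 1 = 3.
Weighted: 5.1546700580 − 1.4995493360 = 3.6551207220
Divide by 2^2 − 1 = 3.
3.6551207220 ÷ 3 = 1.2183735740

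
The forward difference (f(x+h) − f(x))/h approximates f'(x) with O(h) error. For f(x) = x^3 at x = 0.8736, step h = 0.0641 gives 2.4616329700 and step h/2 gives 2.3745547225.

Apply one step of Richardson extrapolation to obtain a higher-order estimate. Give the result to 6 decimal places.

Leading term ∝ h^1; use weight 2 = 2^1.
Difference of the inputs: 2.3745547225 − 2.4616329700 = -0.0870782475
Divide by 2^1 − 1 = 1: (-0.0870782475)/1 = -0.0870782475
R = 2.3745547225 − 0.0870782475 = 2.2874764750
Shift from A(h/2): −0.0870782475.

2.287476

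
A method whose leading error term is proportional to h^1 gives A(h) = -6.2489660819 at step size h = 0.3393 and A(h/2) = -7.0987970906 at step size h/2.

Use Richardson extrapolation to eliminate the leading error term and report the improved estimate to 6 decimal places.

r = 1, so 2^r = 2.
2 × (-7.0987970906) = -14.1975941812; (-14.1975941812) − (-6.2489660819) = -7.9486280993
Denominator 2 − 1 = 1.
(-7.9486280993) ÷ 1 = -7.9486280993
Gap between inputs: 8.498e-01; correction applied: −0.8498310087.

-7.948628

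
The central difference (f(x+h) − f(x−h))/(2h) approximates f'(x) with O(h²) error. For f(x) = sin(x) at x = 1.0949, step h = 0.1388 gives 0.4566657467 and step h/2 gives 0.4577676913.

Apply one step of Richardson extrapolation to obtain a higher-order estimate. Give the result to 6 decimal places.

Error is O(h^2); halving h shrinks it by 2^2 = 4.
4×0.4577676913 = 1.8310707652; 1.8310707652 − 0.4566657467 = 1.3744050185
Divide by 2^2 − 1 = 3.
(4×0.4577676913 − 0.4566657467)/(4 − 1) = 0.4581350062

0.458135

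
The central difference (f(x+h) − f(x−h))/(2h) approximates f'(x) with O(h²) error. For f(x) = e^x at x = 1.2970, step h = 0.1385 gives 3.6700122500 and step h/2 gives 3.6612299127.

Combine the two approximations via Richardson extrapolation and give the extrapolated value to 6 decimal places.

Error is O(h^2); halving h shrinks it by 2^2 = 4.
Top: 4(3.6612299127) − (3.6700122500) = 10.9749074008
Denominator 4 − 1 = 3.
R = 10.9749074008/3 = 3.6583024669

3.658302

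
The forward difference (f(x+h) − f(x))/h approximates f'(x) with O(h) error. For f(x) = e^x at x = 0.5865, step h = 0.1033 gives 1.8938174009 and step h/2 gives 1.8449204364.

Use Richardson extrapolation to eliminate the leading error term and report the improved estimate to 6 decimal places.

With r = 1 the leading error scales as h^1, so the weight is 2^1 = 2.
Top: 2(1.8449204364) − (1.8938174009) = 1.7960234719
R = 1.7960234719/1 = 1.7960234719

1.796023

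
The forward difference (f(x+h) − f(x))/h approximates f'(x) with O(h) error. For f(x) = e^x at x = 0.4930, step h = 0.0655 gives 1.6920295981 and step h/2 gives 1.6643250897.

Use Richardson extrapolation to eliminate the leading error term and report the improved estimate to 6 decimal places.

Method order is 1; weight 2^1 = 2.
A(h/2) − A(h) = 1.6643250897 − 1.6920295981 = -0.0277045084
Correction (A(h/2) − A(h))/(2 − 1) = (-0.0277045084)/1 = -0.0277045084
R = A(h/2) + (A(h/2) − A(h))/1 = 1.6643250897 − 0.0277045084 = 1.6366205813
Gap between inputs: 2.770e-02; correction applied: −0.0277045084.

1.636621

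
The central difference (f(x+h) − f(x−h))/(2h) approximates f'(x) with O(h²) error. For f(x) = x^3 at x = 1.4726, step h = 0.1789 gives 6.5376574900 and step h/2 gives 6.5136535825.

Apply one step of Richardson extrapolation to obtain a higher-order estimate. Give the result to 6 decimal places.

r = 2: numerator weight 4, denominator 3.
Numerator 4*A(h/2) − A(h) = 4*6.5136535825 − 6.5376574900 = 19.5169568400
Divide by 2^2 − 1 = 3.
R = 19.5169568400/3 = 6.5056522800
Gap between inputs: 2.400e-02; correction applied: −0.0080013025.

6.505652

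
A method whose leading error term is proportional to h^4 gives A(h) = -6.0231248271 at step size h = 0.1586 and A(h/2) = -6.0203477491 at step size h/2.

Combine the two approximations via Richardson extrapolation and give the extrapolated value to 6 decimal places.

Method order is 4; weight 2^4 = 16.
16·(-6.0203477491) = -96.3255639856; (-96.3255639856) − (-6.0231248271) = -90.3024391585
(-90.3024391585) ÷ 15 = -6.0201626106

-6.020163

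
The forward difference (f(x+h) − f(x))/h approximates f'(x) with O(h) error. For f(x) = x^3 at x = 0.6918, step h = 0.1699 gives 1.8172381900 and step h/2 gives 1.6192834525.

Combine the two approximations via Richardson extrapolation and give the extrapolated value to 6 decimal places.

With r = 1 the leading error scales as h^1, so the weight is 2^1 = 2.
Top: 2(1.6192834525) − (1.8172381900) = 1.4213287150
Denominator 2 − 1 = 1.
Extrapolated: 1.4213287150 / 1 = 1.4213287150
Shift from A(h/2): −0.1979547375.

1.421329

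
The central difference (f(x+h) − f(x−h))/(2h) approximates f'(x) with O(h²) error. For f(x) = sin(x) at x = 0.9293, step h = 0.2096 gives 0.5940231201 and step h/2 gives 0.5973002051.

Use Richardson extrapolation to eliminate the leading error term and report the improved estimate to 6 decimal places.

0.598393

Method order is 2; weight 2^2 = 4.
Numerator 4×A(h/2) − A(h) = 4×0.5973002051 − 0.5940231201 = 1.7951777003
Divide by 2^2 − 1 = 3.
Extrapolated: 1.7951777003 / 3 = 0.5983925668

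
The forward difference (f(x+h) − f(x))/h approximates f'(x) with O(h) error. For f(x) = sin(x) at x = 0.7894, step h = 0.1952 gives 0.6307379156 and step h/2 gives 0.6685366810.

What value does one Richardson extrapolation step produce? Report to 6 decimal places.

0.706335

r = 1, so 2^r = 2.
A(h/2) − A(h) = 0.6685366810 − 0.6307379156 = 0.0377987654
Correction (A(h/2) − A(h))/(2 − 1) = 0.0377987654/1 = 0.0377987654
R = A(h/2) + (A(h/2) − A(h))/1 = 0.6685366810 + 0.0377987654 = 0.7063354464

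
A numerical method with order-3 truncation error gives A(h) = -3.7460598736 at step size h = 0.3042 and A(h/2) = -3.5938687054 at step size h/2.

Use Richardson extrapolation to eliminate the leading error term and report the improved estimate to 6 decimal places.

-3.572127

r = 3, so 2^r = 8.
Weighted: (-28.7509496432) − (-3.7460598736) = -25.0048897696
(-25.0048897696) ÷ 7 = -3.5721271099
Correction |R − A(h/2)| = 2.174e-02; gap |A(h/2) − A(h)| = 1.522e-01.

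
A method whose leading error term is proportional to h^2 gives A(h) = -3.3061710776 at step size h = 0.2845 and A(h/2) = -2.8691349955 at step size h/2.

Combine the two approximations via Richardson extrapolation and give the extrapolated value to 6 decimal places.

-2.723456

The method has order 2: 2^2 = 4.
4×(-2.8691349955) − (-3.3061710776) = -8.1703689044
(4×(-2.8691349955) − (-3.3061710776))/(4 − 1) = -2.7234563015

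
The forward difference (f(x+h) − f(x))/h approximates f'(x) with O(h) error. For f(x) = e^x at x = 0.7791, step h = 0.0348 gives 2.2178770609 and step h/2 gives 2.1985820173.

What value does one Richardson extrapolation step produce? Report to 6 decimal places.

r = 1, so 2^r = 2.
Weighted: 4.3971640346 − 2.2178770609 = 2.1792869737
(2 × 2.1985820173 − 2.2178770609)/(2 − 1) = 2.1792869737
Gap between inputs: 1.930e-02; correction applied: −0.0192950436.

2.179287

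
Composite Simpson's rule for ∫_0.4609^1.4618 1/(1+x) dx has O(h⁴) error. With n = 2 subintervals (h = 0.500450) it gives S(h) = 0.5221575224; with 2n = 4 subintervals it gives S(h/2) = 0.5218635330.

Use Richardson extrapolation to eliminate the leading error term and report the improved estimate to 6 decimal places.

Error is O(h^4); halving h shrinks it by 2^4 = 16.
Weighted: 8.3498165280 − 0.5221575224 = 7.8276590056
Denominator 16 − 1 = 15.
Extrapolated: 7.8276590056 / 15 = 0.5218439337

0.521844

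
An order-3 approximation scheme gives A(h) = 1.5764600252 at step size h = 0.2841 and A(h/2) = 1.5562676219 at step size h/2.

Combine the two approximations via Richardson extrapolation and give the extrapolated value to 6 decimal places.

Error is O(h^3); halving h shrinks it by 2^3 = 8.
Numerator 8×A(h/2) − A(h) = 8×1.5562676219 − 1.5764600252 = 10.8736809500
Divide by 2^3 − 1 = 7.
10.8736809500 ÷ 7 = 1.5533829929

1.553383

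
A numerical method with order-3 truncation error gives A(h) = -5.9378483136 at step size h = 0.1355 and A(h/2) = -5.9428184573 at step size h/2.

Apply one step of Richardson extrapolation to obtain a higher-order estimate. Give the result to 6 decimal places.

Error is O(h^3); halving h shrinks it by 2^3 = 8.
8*(-5.9428184573) = -47.5425476584; (-47.5425476584) − (-5.9378483136) = -41.6046993448
Denominator 8 − 1 = 7.
(-41.6046993448) ÷ 7 = -5.9435284778
Shift from A(h/2): −0.0007100205.

-5.943528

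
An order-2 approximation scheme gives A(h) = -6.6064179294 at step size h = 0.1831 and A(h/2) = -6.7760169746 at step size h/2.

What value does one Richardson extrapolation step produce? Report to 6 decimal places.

-6.832550

Order 2 gives 2^r = 4 and 2^r − 1 = 3.
A(h/2) − A(h) = -6.7760169746 − (-6.6064179294) = -0.1695990452
Correction (A(h/2) − A(h))/(4 − 1) = (-0.1695990452)/3 = -0.0565330151
R = A(h/2) + (A(h/2) − A(h))/3 = -6.7760169746 − 0.0565330151 = -6.8325499897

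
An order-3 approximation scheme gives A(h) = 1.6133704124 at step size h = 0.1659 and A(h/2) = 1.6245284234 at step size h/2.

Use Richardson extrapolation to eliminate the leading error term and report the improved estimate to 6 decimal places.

1.626122

Error is O(h^3); halving h shrinks it by 2^3 = 8.
8·1.6245284234 − 1.6133704124 = 11.3828569748
11.3828569748 ÷ 7 = 1.6261224250
Correction |R − A(h/2)| = 1.594e-03; gap |A(h/2) − A(h)| = 1.116e-02.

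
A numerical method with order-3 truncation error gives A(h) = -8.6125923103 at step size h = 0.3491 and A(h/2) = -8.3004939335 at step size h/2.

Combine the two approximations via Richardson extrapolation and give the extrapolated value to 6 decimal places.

-8.255908

r = 3: numerator weight 8, denominator 7.
Difference of the inputs: -8.3004939335 − (-8.6125923103) = 0.3120983768
Correction (A(h/2) − A(h))/(8 − 1) = 0.3120983768/7 = 0.0445854824
R = A(h/2) + (A(h/2) − A(h))/7 = -8.3004939335 + 0.0445854824 = -8.2559084511
Correction |R − A(h/2)| = 4.459e-02; gap |A(h/2) − A(h)| = 3.121e-01.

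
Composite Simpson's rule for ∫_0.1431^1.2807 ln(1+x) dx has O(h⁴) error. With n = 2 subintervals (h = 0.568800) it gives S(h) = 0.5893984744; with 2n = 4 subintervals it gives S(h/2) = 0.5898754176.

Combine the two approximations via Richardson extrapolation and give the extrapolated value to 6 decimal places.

0.589907

Error is O(h^4); halving h shrinks it by 2^4 = 16.
Numerator 16·A(h/2) − A(h) = 16·0.5898754176 − 0.5893984744 = 8.8486082072
8.8486082072 ÷ 15 = 0.5899072138
Gap between inputs: 4.769e-04; correction applied: +0.0000317962.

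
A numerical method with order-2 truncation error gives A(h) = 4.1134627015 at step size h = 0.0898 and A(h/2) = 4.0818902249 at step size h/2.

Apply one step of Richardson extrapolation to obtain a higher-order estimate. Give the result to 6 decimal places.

4.071366

With r = 2 the leading error scales as h^2, so the weight is 2^2 = 4.
4 × 4.0818902249 = 16.3275608996; subtract 4.1134627015 → 12.2140981981
12.2140981981 ÷ 3 = 4.0713660660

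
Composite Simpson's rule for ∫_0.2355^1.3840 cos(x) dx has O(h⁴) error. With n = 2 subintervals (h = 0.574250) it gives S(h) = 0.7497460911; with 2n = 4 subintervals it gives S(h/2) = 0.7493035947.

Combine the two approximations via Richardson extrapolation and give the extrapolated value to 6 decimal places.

0.749274

r = 4, so 2^r = 16.
16*0.7493035947 = 11.9888575152; 11.9888575152 − 0.7497460911 = 11.2391114241
Extrapolated: 11.2391114241 / 15 = 0.7492740949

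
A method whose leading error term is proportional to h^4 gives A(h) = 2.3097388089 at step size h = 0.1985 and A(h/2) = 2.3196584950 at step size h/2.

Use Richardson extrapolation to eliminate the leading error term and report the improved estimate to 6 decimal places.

The method has order 4: 2^4 = 16.
Difference of the inputs: 2.3196584950 − 2.3097388089 = 0.0099196861
Correction (A(h/2) − A(h))/(16 − 1) = 0.0099196861/15 = 0.0006613124
R = A(h/2) + (A(h/2) − A(h))/15 = 2.3196584950 + 0.0006613124 = 2.3203198074
Gap between inputs: 9.920e-03; correction applied: +0.0006613124.

2.320320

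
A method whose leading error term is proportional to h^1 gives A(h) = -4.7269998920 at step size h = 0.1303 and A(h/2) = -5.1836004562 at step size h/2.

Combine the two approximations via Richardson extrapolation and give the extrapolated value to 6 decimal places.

Order 1 gives 2^r = 2 and 2^r − 1 = 1.
A(h/2) − A(h) = -5.1836004562 − (-4.7269998920) = -0.4566005642
Divide by 2^1 − 1 = 1: (-0.4566005642)/1 = -0.4566005642
R = -5.1836004562 − 0.4566005642 = -5.6402010204
Shift from A(h/2): −0.4566005642.

-5.640201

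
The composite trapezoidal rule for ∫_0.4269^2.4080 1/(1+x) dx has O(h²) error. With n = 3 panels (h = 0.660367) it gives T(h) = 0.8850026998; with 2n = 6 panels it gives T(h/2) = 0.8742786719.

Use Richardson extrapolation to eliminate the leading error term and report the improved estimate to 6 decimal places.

0.870704

r = 2, so 2^r = 4.
Weighted: 3.4971146876 − 0.8850026998 = 2.6121119878
Divide by 2^2 − 1 = 3.
Result: 0.8707039959
Gap between inputs: 1.072e-02; correction applied: −0.0035746760.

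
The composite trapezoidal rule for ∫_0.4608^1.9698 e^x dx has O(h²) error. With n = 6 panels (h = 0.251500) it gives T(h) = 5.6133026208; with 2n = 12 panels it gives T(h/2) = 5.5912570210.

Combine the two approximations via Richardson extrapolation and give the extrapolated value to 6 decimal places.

r = 2, so 2^r = 4.
2^2×A(h/2) = 22.3650280840; minus A(h) gives 16.7517254632.
Divide by 2^2 − 1 = 3.
Result: 5.5839084877

5.583908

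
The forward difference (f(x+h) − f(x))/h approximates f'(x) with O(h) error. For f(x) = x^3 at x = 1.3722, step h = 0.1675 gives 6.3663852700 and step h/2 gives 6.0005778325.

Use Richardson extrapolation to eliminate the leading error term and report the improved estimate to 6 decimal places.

5.634770

r = 1, so 2^r = 2.
Numerator 2 × A(h/2) − A(h) = 2 × 6.0005778325 − 6.3663852700 = 5.6347703950
R = 5.6347703950/1 = 5.6347703950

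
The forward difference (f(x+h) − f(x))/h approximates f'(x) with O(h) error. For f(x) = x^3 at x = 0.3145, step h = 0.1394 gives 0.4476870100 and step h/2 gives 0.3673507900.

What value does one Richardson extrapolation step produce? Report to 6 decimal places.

0.287015

Leading term ∝ h^1; use weight 2 = 2^1.
2×0.3673507900 = 0.7347015800; 0.7347015800 − 0.4476870100 = 0.2870145700
0.2870145700 ÷ 1 = 0.2870145700
Correction |R − A(h/2)| = 8.034e-02; gap |A(h/2) − A(h)| = 8.034e-02.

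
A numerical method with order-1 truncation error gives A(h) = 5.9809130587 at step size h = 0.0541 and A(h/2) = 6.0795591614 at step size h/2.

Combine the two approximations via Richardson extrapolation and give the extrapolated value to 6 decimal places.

r = 1, so 2^r = 2.
A(h/2) − A(h) = 6.0795591614 − 5.9809130587 = 0.0986461027
Divide by 2^1 − 1 = 1: 0.0986461027/1 = 0.0986461027
R = A(h/2) + (A(h/2) − A(h))/1 = 6.0795591614 + 0.0986461027 = 6.1782052641
Gap between inputs: 9.865e-02; correction applied: +0.0986461027.

6.178205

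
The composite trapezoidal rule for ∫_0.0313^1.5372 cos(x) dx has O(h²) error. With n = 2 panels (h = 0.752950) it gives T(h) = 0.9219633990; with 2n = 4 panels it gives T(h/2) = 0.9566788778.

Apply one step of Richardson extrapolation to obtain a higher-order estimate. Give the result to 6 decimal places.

0.968251

With r = 2 the leading error scales as h^2, so the weight is 2^2 = 4.
Weighted: 3.8267155112 − 0.9219633990 = 2.9047521122
Extrapolated: 2.9047521122 / 3 = 0.9682507041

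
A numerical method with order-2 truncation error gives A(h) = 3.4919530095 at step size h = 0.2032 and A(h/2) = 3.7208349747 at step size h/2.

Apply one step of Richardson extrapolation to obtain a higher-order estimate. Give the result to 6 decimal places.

With r = 2 the leading error scales as h^2, so the weight is 2^2 = 4.
4*3.7208349747 = 14.8833398988; subtract 3.4919530095 → 11.3913868893
Divide by 2^2 − 1 = 3.
R = 11.3913868893/3 = 3.7971289631

3.797129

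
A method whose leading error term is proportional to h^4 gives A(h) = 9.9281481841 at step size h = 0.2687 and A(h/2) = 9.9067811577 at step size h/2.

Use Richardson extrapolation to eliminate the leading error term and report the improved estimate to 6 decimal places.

With r = 4 the leading error scales as h^4, so the weight is 2^4 = 16.
A(h/2) − A(h) = 9.9067811577 − 9.9281481841 = -0.0213670264
Correction (A(h/2) − A(h))/(16 − 1) = (-0.0213670264)/15 = -0.0014244684
R = 9.9067811577 − 0.0014244684 = 9.9053566893

9.905357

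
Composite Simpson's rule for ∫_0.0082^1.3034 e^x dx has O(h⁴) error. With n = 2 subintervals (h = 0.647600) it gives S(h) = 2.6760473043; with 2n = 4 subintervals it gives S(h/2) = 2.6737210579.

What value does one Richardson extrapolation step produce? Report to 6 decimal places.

2.673566

With r = 4 the leading error scales as h^4, so the weight is 2^4 = 16.
A(h/2) − A(h) = 2.6737210579 − 2.6760473043 = -0.0023262464
Divide by 2^4 − 1 = 15: (-0.0023262464)/15 = -0.0001550831
R = 2.6737210579 − 0.0001550831 = 2.6735659748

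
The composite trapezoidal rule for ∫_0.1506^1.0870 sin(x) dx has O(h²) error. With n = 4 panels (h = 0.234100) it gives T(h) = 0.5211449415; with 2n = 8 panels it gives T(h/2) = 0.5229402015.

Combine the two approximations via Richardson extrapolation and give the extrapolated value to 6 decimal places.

Error is O(h^2); halving h shrinks it by 2^2 = 4.
Numerator 4*A(h/2) − A(h) = 4*0.5229402015 − 0.5211449415 = 1.5706158645
(4*0.5229402015 − 0.5211449415)/(4 − 1) = 0.5235386215

0.523539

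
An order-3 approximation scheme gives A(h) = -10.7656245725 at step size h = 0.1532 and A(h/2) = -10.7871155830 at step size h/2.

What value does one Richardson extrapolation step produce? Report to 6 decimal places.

-10.790186

With r = 3 the leading error scales as h^3, so the weight is 2^3 = 8.
Top: 8(-10.7871155830) − (-10.7656245725) = -75.5313000915
R = (-75.5313000915)/7 = -10.7901857274
Gap between inputs: 2.149e-02; correction applied: −0.0030701444.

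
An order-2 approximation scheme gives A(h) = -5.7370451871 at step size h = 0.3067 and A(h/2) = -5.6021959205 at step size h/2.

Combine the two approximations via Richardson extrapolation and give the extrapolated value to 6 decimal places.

Leading term ∝ h^2; use weight 4 = 2^2.
2^2*A(h/2) = -22.4087836820; minus A(h) gives -16.6717384949.
Denominator 4 − 1 = 3.
Result: -5.5572461650
Shift from A(h/2): +0.0449497555.

-5.557246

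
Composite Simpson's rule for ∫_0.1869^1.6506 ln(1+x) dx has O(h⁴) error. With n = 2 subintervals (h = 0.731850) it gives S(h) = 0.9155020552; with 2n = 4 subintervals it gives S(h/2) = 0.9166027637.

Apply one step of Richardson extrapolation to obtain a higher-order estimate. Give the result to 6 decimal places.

The method has order 4: 2^4 = 16.
A(h/2) − A(h) = 0.9166027637 − 0.9155020552 = 0.0011007085
Divide by 2^4 − 1 = 15: 0.0011007085/15 = 0.0000733806
R = 0.9166027637 + 0.0000733806 = 0.9166761443
Correction |R − A(h/2)| = 7.338e-05; gap |A(h/2) − A(h)| = 1.101e-03.

0.916676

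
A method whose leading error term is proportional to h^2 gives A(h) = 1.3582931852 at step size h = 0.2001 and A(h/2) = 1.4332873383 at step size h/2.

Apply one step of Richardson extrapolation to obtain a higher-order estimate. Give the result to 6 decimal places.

1.458285

Leading term ∝ h^2; use weight 4 = 2^2.
Weighted: 5.7331493532 − 1.3582931852 = 4.3748561680
Denominator 4 − 1 = 3.
Extrapolated: 4.3748561680 / 3 = 1.4582853893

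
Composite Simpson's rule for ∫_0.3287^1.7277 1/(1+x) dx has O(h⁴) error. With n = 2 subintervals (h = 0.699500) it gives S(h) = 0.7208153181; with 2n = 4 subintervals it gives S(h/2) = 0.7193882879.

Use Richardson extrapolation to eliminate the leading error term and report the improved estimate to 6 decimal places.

0.719293

r = 4, so 2^r = 16.
A(h/2) − A(h) = 0.7193882879 − 0.7208153181 = -0.0014270302
Divide by 2^4 − 1 = 15: (-0.0014270302)/15 = -0.0000951353
R = 0.7193882879 − 0.0000951353 = 0.7192931526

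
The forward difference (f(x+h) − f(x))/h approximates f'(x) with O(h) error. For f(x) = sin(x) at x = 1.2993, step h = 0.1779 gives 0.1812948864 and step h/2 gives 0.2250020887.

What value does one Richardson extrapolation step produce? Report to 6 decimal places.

0.268709

r = 1: numerator weight 2, denominator 1.
A(h/2) − A(h) = 0.2250020887 − 0.1812948864 = 0.0437072023
Divide by 2^1 − 1 = 1: 0.0437072023/1 = 0.0437072023
R = A(h/2) + (A(h/2) − A(h))/1 = 0.2250020887 + 0.0437072023 = 0.2687092910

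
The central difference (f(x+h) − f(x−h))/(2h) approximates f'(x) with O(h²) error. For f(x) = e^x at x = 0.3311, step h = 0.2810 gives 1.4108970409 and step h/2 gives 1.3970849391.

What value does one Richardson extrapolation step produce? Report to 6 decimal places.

Error is O(h^2); halving h shrinks it by 2^2 = 4.
Top: 4(1.3970849391) − (1.4108970409) = 4.1774427155
Denominator 4 − 1 = 3.
Extrapolated: 4.1774427155 / 3 = 1.3924809052
Shift from A(h/2): −0.0046040339.

1.392481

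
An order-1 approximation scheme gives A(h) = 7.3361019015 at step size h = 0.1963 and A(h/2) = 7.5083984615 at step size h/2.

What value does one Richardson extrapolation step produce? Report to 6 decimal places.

r = 1, so 2^r = 2.
2^1*A(h/2) = 15.0167969230; minus A(h) gives 7.6806950215.
Divide by 2^1 − 1 = 1.
Extrapolated: 7.6806950215 / 1 = 7.6806950215

7.680695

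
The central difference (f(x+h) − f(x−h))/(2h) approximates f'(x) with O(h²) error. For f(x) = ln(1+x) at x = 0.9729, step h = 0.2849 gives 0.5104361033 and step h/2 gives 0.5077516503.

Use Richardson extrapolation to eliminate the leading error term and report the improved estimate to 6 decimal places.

0.506857

Order 2 gives 2^r = 4 and 2^r − 1 = 3.
4 × 0.5077516503 = 2.0310066012; subtract 0.5104361033 → 1.5205704979
(4 × 0.5077516503 − 0.5104361033)/(4 − 1) = 0.5068568326
Gap between inputs: 2.684e-03; correction applied: −0.0008948177.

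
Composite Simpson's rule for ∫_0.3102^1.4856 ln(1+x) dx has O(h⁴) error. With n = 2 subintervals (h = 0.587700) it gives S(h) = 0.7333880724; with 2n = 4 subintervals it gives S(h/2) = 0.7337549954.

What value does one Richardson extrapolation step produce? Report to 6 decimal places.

With r = 4 the leading error scales as h^4, so the weight is 2^4 = 16.
Top: 16(0.7337549954) − (0.7333880724) = 11.0066918540
Divide by 2^4 − 1 = 15.
Result: 0.7337794569
Correction |R − A(h/2)| = 2.446e-05; gap |A(h/2) − A(h)| = 3.669e-04.

0.733779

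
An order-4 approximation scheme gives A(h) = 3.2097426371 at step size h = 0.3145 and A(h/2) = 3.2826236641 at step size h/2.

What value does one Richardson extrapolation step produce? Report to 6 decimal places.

3.287482

Leading term ∝ h^4; use weight 16 = 2^4.
Top: 16(3.2826236641) − (3.2097426371) = 49.3122359885
(16×3.2826236641 − 3.2097426371)/(16 − 1) = 3.2874823992
Gap between inputs: 7.288e-02; correction applied: +0.0048587351.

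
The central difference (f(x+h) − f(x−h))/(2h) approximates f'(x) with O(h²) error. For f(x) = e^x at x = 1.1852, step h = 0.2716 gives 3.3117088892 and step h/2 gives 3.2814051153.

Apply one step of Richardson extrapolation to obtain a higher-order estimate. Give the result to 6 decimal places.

3.271304

Leading term ∝ h^2; use weight 4 = 2^2.
4*3.2814051153 = 13.1256204612; subtract 3.3117088892 → 9.8139115720
Denominator 4 − 1 = 3.
Result: 3.2713038573
Correction |R − A(h/2)| = 1.010e-02; gap |A(h/2) − A(h)| = 3.030e-02.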